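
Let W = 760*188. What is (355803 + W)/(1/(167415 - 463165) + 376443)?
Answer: 147485497250/111333017249 ≈ 1.3247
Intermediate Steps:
W = 142880
(355803 + W)/(1/(167415 - 463165) + 376443) = (355803 + 142880)/(1/(167415 - 463165) + 376443) = 498683/(1/(-295750) + 376443) = 498683/(-1/295750 + 376443) = 498683/(111333017249/295750) = 498683*(295750/111333017249) = 147485497250/111333017249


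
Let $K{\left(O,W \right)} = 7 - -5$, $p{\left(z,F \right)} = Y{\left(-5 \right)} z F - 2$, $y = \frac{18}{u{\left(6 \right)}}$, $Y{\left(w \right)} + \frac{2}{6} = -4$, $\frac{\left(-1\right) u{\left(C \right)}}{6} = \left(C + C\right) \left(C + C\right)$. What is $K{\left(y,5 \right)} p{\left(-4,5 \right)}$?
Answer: $1016$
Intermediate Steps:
$u{\left(C \right)} = - 24 C^{2}$ ($u{\left(C \right)} = - 6 \left(C + C\right) \left(C + C\right) = - 6 \cdot 2 C 2 C = - 6 \cdot 4 C^{2} = - 24 C^{2}$)
$Y{\left(w \right)} = - \frac{13}{3}$ ($Y{\left(w \right)} = - \frac{1}{3} - 4 = - \frac{13}{3}$)
$y = - \frac{1}{48}$ ($y = \frac{18}{\left(-24\right) 6^{2}} = \frac{18}{\left(-24\right) 36} = \frac{18}{-864} = 18 \left(- \frac{1}{864}\right) = - \frac{1}{48} \approx -0.020833$)
$p{\left(z,F \right)} = -2 - \frac{13 F z}{3}$ ($p{\left(z,F \right)} = - \frac{13 z}{3} F - 2 = - \frac{13 F z}{3} - 2 = -2 - \frac{13 F z}{3}$)
$K{\left(O,W \right)} = 12$ ($K{\left(O,W \right)} = 7 + 5 = 12$)
$K{\left(y,5 \right)} p{\left(-4,5 \right)} = 12 \left(-2 - \frac{65}{3} \left(-4\right)\right) = 12 \left(-2 + \frac{260}{3}\right) = 12 \cdot \frac{254}{3} = 1016$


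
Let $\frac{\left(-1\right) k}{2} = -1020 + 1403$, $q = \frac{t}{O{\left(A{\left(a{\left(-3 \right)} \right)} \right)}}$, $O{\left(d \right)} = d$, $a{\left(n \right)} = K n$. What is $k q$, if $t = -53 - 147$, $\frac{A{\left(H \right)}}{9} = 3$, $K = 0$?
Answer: $\frac{153200}{27} \approx 5674.1$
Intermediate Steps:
$a{\left(n \right)} = 0$ ($a{\left(n \right)} = 0 n = 0$)
$A{\left(H \right)} = 27$ ($A{\left(H \right)} = 9 \cdot 3 = 27$)
$t = -200$
$q = - \frac{200}{27} \approx -7.4074$
$k = -766$ ($k = - 2 \left(-1020 + 1403\right) = \left(-2\right) 383 = -766$)
$k q = \left(-766\right) \left(- \frac{200}{27}\right) = \frac{153200}{27}$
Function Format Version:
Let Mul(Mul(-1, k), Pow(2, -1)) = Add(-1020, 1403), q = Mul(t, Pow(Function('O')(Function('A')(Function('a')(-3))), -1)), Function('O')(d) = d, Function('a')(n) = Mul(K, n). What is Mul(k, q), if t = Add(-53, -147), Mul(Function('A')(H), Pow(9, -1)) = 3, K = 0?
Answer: Rational(153200, 27) ≈ 5674.1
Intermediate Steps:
Function('a')(n) = 0 (Function('a')(n) = Mul(0, n) = 0)
Function('A')(H) = 27 (Function('A')(H) = Mul(9, 3) = 27)
t = -200
q = Rational(-200, 27) (q = Mul(-200, Pow(27, -1)) = Mul(-200, Rational(1, 27)) = Rational(-200, 27) ≈ -7.4074)
k = -766 (k = Mul(-2, Add(-1020, 1403)) = Mul(-2, 383) = -766)
Mul(k, q) = Mul(-766, Rational(-200, 27)) = Rational(153200, 27)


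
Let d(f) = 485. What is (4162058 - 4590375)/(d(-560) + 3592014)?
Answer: -428317/3592499 ≈ -0.11923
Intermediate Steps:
(4162058 - 4590375)/(d(-560) + 3592014) = (4162058 - 4590375)/(485 + 3592014) = -428317/3592499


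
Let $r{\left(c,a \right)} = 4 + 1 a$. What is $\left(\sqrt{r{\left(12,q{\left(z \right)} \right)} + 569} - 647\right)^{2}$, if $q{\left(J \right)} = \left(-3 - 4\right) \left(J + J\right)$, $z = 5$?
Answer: $\left(647 - \sqrt{503}\right)^{2} \approx 3.9009 \cdot 10^{5}$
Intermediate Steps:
$q{\left(J \right)} = - 14 J$ ($q{\left(J \right)} = - 7 \cdot 2 J = - 14 J$)
$r{\left(c,a \right)} = 4 + a$
$\left(\sqrt{r{\left(12,q{\left(z \right)} \right)} + 569} - 647\right)^{2} = \left(\sqrt{\left(4 - 70\right) + 569} - 647\right)^{2} = \left(\sqrt{-66 + 569} - 647\right)^{2} = \left(\sqrt{503} - 647\right)^{2} = \left(-647 + \sqrt{503}\right)^{2}$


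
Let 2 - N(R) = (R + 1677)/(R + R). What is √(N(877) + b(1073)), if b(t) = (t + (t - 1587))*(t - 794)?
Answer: 3*√13328282922/877 ≈ 394.92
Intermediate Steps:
N(R) = 2 - (1677 + R)/(2*R) (N(R) = 2 - (R + 1677)/(R + R) = 2 - (1677 + R)/(2*R))
b(t) = (-1587 + 2*t)*(-794 + t) (b(t) = (t + (-1587 + t))*(-794 + t) = (-1587 + 2*t)*(-794 + t))
√(N(877) + b(1073)) = √((3/2)*(-559 + 877)/877 + (1260078 - 3175*1073 + 2*1073²)) = √((3/2)*(1/877)*318 + (1260078 - 3406775 + 2*1151329)) = √(477/877 + (1260078 - 3406775 + 2302658)) = √(477/877 + 155961) = √(136778274/877) = 3*√13328282922/877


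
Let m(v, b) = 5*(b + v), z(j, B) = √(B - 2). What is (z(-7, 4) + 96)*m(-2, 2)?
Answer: 0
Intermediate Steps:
z(j, B) = √(-2 + B)
m(v, b) = 5*b + 5*v
(z(-7, 4) + 96)*m(-2, 2) = (√(-2 + 4) + 96)*(5*2 + 5*(-2)) = (√2 + 96)*(10 - 10) = (96 + √2)*0 = 0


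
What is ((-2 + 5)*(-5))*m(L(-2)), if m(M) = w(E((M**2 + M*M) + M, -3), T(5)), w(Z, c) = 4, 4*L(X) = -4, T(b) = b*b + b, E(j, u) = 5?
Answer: -60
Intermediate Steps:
T(b) = b + b**2 (T(b) = b**2 + b = b + b**2)
L(X) = -1 (L(X) = (1/4)*(-4) = -1)
m(M) = 4
((-2 + 5)*(-5))*m(L(-2)) = ((-2 + 5)*(-5))*4 = (3*(-5))*4 = -15*4 = -60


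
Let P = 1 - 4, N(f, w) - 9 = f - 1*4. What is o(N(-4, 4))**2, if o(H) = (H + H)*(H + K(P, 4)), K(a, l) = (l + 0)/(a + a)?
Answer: 4/9 ≈ 0.44444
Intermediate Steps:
N(f, w) = 5 + f (N(f, w) = 9 + (f - 1*4) = 9 + (f - 4) = 9 + (-4 + f) = 5 + f)
P = -3
K(a, l) = l/(2*a) (K(a, l) = l/((2*a)) = l*(1/(2*a)) = l/(2*a))
o(H) = 2*H*(-2/3 + H) (o(H) = (H + H)*(H + (1/2)*4/(-3)) = (2*H)*(H + (1/2)*4*(-1/3)) = (2*H)*(H - 2/3) = (2*H)*(-2/3 + H) = 2*H*(-2/3 + H))
o(N(-4, 4))**2 = (2*(5 - 4)*(-2 + 3*(5 - 4))/3)**2 = ((2/3)*1*(-2 + 3*1))**2 = ((2/3)*1*(-2 + 3))**2 = ((2/3)*1*1)**2 = (2/3)**2 = 4/9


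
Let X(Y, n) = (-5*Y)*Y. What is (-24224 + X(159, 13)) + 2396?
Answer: -148233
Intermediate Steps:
X(Y, n) = -5*Y**2
(-24224 + X(159, 13)) + 2396 = (-24224 - 5*159**2) + 2396 = (-24224 - 5*25281) + 2396 = (-24224 - 126405) + 2396 = -150629 + 2396 = -148233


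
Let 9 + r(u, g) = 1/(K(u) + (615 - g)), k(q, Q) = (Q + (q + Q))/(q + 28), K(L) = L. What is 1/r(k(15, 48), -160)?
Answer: -33436/300881 ≈ -0.11113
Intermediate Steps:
k(q, Q) = (q + 2*Q)/(28 + q) (k(q, Q) = (Q + (Q + q))/(28 + q) = (q + 2*Q)/(28 + q))
r(u, g) = -9 + 1/(615 + u - g) (r(u, g) = -9 + 1/(u + (615 - g)) = -9 + 1/(615 + u - g))
1/r(k(15, 48), -160) = 1/((-5534 - 9*(15 + 2*48)/(28 + 15) + 9*(-160))/(615 + (15 + 2*48)/(28 + 15) - 1*(-160))) = 1/((-5534 - 9*(15 + 96)/43 - 1440)/(615 + (15 + 96)/43 + 160)) = 1/((-5534 - 9*111/43 - 1440)/(615 + (1/43)*111 + 160)) = 1/((-5534 - 9*111/43 - 1440)/(615 + 111/43 + 160)) = 1/((-5534 - 999/43 - 1440)/(33436/43)) = 1/((43/33436)*(-300881/43)) = 1/(-300881/33436) = -33436/300881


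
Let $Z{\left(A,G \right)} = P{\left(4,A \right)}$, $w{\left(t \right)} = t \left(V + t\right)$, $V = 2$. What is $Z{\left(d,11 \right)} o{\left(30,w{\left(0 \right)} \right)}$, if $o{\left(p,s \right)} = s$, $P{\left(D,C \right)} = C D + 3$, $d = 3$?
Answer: $0$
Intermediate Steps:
$w{\left(t \right)} = t \left(2 + t\right)$
$P{\left(D,C \right)} = 3 + C D$
$Z{\left(A,G \right)} = 3 + 4 A$ ($Z{\left(A,G \right)} = 3 + A 4 = 3 + 4 A$)
$Z{\left(d,11 \right)} o{\left(30,w{\left(0 \right)} \right)} = \left(3 + 4 \cdot 3\right) 0 \left(2 + 0\right) = \left(3 + 12\right) 0 \cdot 2 = 15 \cdot 0 = 0$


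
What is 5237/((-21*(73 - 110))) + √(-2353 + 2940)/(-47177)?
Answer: 5237/777 - √587/47177 ≈ 6.7395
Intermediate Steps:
5237/((-21*(73 - 110))) + √(-2353 + 2940)/(-47177) = 5237/((-21*(-37))) + √587*(-1/47177) = 5237/777 - √587/47177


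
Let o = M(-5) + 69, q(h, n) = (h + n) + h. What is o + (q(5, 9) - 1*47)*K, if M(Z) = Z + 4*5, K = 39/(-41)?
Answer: 4536/41 ≈ 110.63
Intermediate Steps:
K = -39/41 (K = 39*(-1/41) = -39/41 ≈ -0.95122)
M(Z) = 20 + Z (M(Z) = Z + 20 = 20 + Z)
q(h, n) = n + 2*h
o = 84 (o = (20 - 5) + 69 = 15 + 69 = 84)
o + (q(5, 9) - 1*47)*K = 84 + ((9 + 2*5) - 1*47)*(-39/41) = 84 + ((9 + 10) - 47)*(-39/41) = 84 + (19 - 47)*(-39/41) = 84 - 28*(-39/41) = 84 + 1092/41 = 4536/41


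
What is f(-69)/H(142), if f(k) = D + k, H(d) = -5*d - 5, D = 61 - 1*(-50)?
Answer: -42/715 ≈ -0.058741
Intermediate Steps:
D = 111 (D = 61 + 50 = 111)
H(d) = -5 - 5*d
f(k) = 111 + k
f(-69)/H(142) = (111 - 69)/(-5 - 5*142) = 42/(-5 - 710) = 42/(-715) = 42*(-1/715) = -42/715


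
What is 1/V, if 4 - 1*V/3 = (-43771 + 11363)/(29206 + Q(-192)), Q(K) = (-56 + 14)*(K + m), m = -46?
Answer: 19601/283824 ≈ 0.069060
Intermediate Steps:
Q(K) = 1932 - 42*K (Q(K) = (-56 + 14)*(K - 46) = -42*(-46 + K) = 1932 - 42*K)
V = 283824/19601 (V = 12 - 3*(-43771 + 11363)/(29206 + (1932 - 42*(-192))) = 12 - (-97224)/(29206 + (1932 + 8064)) = 12 - (-97224)/(29206 + 9996) = 12 - (-97224)/39202 = 12 - 3*(-16204/19601) = 12 + 48612/19601 = 283824/19601 ≈ 14.480)
1/V = 1/(283824/19601) = 19601/283824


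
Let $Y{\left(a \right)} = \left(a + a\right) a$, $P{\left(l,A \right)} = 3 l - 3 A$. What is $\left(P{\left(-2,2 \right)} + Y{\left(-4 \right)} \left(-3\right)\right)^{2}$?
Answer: $11664$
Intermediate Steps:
$P{\left(l,A \right)} = - 3 A + 3 l$
$Y{\left(a \right)} = 2 a^{2}$ ($Y{\left(a \right)} = 2 a a = 2 a^{2}$)
$\left(P{\left(-2,2 \right)} + Y{\left(-4 \right)} \left(-3\right)\right)^{2} = \left(\left(\left(-3\right) 2 + 3 \left(-2\right)\right) + 2 \left(-4\right)^{2} \left(-3\right)\right)^{2} = \left(\left(-6 - 6\right) + 2 \cdot 16 \left(-3\right)\right)^{2} = \left(-12 + 32 \left(-3\right)\right)^{2} = \left(-12 - 96\right)^{2} = \left(-108\right)^{2} = 11664$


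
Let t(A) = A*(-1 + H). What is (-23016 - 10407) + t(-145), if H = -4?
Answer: -32698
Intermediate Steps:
t(A) = -5*A (t(A) = A*(-1 - 4) = A*(-5) = -5*A)
(-23016 - 10407) + t(-145) = (-23016 - 10407) - 5*(-145) = -33423 + 725 = -32698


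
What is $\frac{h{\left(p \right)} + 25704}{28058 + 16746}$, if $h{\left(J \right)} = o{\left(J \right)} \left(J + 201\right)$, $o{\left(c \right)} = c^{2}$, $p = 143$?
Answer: $\frac{1765040}{11201} \approx 157.58$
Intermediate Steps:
$h{\left(J \right)} = J^{2} \left(201 + J\right)$ ($h{\left(J \right)} = J^{2} \left(J + 201\right) = J^{2} \left(201 + J\right)$)
$\frac{h{\left(p \right)} + 25704}{28058 + 16746} = \frac{143^{2} \left(201 + 143\right) + 25704}{28058 + 16746} = \frac{20449 \cdot 344 + 25704}{44804} = \left(7034456 + 25704\right) \frac{1}{44804} = 7060160 \cdot \frac{1}{44804} = \frac{1765040}{11201}$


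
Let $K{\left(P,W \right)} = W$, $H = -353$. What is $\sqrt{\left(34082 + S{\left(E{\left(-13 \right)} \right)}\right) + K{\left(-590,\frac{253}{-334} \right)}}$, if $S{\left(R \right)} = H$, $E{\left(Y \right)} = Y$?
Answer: $\frac{\sqrt{3762587822}}{334} \approx 183.65$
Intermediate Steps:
$S{\left(R \right)} = -353$
$\sqrt{\left(34082 + S{\left(E{\left(-13 \right)} \right)}\right) + K{\left(-590,\frac{253}{-334} \right)}} = \sqrt{\left(34082 - 353\right) + \frac{253}{-334}} = \sqrt{33729 + 253 \left(- \frac{1}{334}\right)} = \sqrt{33729 - \frac{253}{334}} = \sqrt{\frac{11265233}{334}} = \frac{\sqrt{3762587822}}{334}$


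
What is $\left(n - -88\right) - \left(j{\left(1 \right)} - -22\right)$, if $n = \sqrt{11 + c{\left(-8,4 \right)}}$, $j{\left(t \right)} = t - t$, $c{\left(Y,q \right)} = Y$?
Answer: $66 + \sqrt{3} \approx 67.732$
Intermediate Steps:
$j{\left(t \right)} = 0$
$n = \sqrt{3}$ ($n = \sqrt{11 - 8} = \sqrt{3} \approx 1.732$)
$\left(n - -88\right) - \left(j{\left(1 \right)} - -22\right) = \left(\sqrt{3} - -88\right) - \left(0 - -22\right) = \left(\sqrt{3} + 88\right) - \left(0 + 22\right) = \left(88 + \sqrt{3}\right) - 22 = 66 + \sqrt{3}$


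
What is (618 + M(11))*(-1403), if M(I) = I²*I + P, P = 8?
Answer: -2745671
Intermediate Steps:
M(I) = 8 + I³ (M(I) = I²*I + 8 = I³ + 8 = 8 + I³)
(618 + M(11))*(-1403) = (618 + (8 + 11³))*(-1403) = (618 + (8 + 1331))*(-1403) = (618 + 1339)*(-1403) = 1957*(-1403) = -2745671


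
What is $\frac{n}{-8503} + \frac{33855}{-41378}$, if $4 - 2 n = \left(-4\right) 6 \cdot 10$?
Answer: $- \frac{292917181}{351837134} \approx -0.83254$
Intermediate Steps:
$n = 122$ ($n = 2 - \frac{\left(-4\right) 6 \cdot 10}{2} = 2 - \frac{\left(-24\right) 10}{2} = 2 - -120 = 2 + 120 = 122$)
$\frac{n}{-8503} + \frac{33855}{-41378} = \frac{122}{-8503} + \frac{33855}{-41378} = 122 \left(- \frac{1}{8503}\right) + 33855 \left(- \frac{1}{41378}\right) = - \frac{122}{8503} - \frac{33855}{41378} = - \frac{292917181}{351837134}$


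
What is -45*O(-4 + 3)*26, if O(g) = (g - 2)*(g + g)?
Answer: -7020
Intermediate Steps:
O(g) = 2*g*(-2 + g) (O(g) = (-2 + g)*(2*g) = 2*g*(-2 + g))
-45*O(-4 + 3)*26 = -90*(-4 + 3)*(-2 + (-4 + 3))*26 = -90*(-1)*(-2 - 1)*26 = -90*(-1)*(-3)*26 = -45*6*26 = -270*26 = -7020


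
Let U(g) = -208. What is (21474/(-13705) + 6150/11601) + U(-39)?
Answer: -11078369588/52997235 ≈ -209.04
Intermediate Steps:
(21474/(-13705) + 6150/11601) + U(-39) = (21474/(-13705) + 6150/11601) - 208 = (21474*(-1/13705) + 6150*(1/11601)) - 208 = (-21474/13705 + 2050/3867) - 208 = -54944708/52997235 - 208 = -11078369588/52997235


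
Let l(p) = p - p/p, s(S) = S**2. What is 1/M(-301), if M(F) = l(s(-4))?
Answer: 1/15 ≈ 0.066667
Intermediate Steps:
l(p) = -1 + p (l(p) = p - 1*1 = p - 1 = -1 + p)
M(F) = 15 (M(F) = -1 + (-4)**2 = -1 + 16 = 15)
1/M(-301) = 1/15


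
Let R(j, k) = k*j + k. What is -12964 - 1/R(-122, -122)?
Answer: -191374569/14762 ≈ -12964.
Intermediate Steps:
R(j, k) = k + j*k (R(j, k) = j*k + k = k + j*k)
-12964 - 1/R(-122, -122) = -12964 - 1/((-122*(1 - 122))) = -12964 - 1/((-122*(-121))) = -12964 - 1/14762 = -191374569/14762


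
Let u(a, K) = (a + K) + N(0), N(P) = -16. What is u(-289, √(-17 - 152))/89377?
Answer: -305/89377 + 13*I/89377 ≈ -0.0034125 + 0.00014545*I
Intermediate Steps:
u(a, K) = -16 + K + a (u(a, K) = (a + K) - 16 = (K + a) - 16 = -16 + K + a)
u(-289, √(-17 - 152))/89377 = (-16 + √(-17 - 152) - 289)/89377 = (-16 + √(-169) - 289)*(1/89377) = (-16 + 13*I - 289)*(1/89377) = (-305 + 13*I)*(1/89377) = -305/89377 + 13*I/89377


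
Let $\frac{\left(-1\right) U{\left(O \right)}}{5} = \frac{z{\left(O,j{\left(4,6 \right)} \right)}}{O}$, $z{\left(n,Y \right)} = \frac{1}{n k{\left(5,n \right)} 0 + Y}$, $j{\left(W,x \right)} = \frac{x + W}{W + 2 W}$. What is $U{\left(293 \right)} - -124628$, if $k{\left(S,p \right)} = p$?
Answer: $\frac{36515998}{293} \approx 1.2463 \cdot 10^{5}$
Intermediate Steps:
$j{\left(W,x \right)} = \frac{W + x}{3 W}$
$z{\left(n,Y \right)} = \frac{1}{Y}$ ($z{\left(n,Y \right)} = \frac{1}{n n 0 + Y} = \frac{1}{n^{2} \cdot 0 + Y} = \frac{1}{0 + Y} = \frac{1}{Y}$)
$U{\left(O \right)} = - \frac{6}{O}$ ($U{\left(O \right)} = - 5 \frac{1}{\frac{4 + 6}{3 \cdot 4} O} = - 5 \frac{1}{\frac{1}{3} \cdot \frac{1}{4} \cdot 10 O} = - 5 \frac{1}{\frac{5}{6} O} = - 5 \frac{6}{5 O} = - \frac{6}{O}$)
$U{\left(293 \right)} - -124628 = - \frac{6}{293} - -124628 = \left(-6\right) \frac{1}{293} + 124628 = - \frac{6}{293} + 124628 = \frac{36515998}{293}$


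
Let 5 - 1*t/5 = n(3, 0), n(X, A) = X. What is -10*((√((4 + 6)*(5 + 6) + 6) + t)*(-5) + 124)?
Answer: -740 + 100*√29 ≈ -201.48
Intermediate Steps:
t = 10 (t = 25 - 5*3 = 25 - 15 = 10)
-10*((√((4 + 6)*(5 + 6) + 6) + t)*(-5) + 124) = -10*((√((4 + 6)*(5 + 6) + 6) + 10)*(-5) + 124) = -10*((√(10*11 + 6) + 10)*(-5) + 124) = -10*((√(110 + 6) + 10)*(-5) + 124) = -10*((√116 + 10)*(-5) + 124) = -10*((2*√29 + 10)*(-5) + 124) = -10*((10 + 2*√29)*(-5) + 124) = -10*((-50 - 10*√29) + 124) = -10*(74 - 10*√29) = -740 + 100*√29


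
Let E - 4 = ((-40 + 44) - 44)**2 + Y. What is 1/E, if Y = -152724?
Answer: -1/151120 ≈ -6.6173e-6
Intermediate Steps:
E = -151120 (E = 4 + (((-40 + 44) - 44)**2 - 152724) = 4 + ((4 - 44)**2 - 152724) = 4 + ((-40)**2 - 152724) = 4 + (1600 - 152724) = 4 - 151124 = -151120)
1/E = 1/(-151120) = -1/151120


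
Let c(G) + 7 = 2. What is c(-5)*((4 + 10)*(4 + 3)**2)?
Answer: -3430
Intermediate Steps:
c(G) = -5 (c(G) = -7 + 2 = -5)
c(-5)*((4 + 10)*(4 + 3)**2) = -5*(4 + 10)*(4 + 3)**2 = -70*7**2 = -70*49 = -5*686 = -3430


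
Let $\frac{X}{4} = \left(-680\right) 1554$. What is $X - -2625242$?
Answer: $-1601638$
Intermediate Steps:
$X = -4226880$ ($X = 4 \left(\left(-680\right) 1554\right) = 4 \left(-1056720\right) = -4226880$)
$X - -2625242 = -4226880 - -2625242 = -4226880 + 2625242 = -1601638$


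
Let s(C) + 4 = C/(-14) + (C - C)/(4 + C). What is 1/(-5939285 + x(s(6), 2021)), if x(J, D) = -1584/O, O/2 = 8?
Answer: -1/5939384 ≈ -1.6837e-7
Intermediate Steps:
O = 16 (O = 2*8 = 16)
s(C) = -4 - C/14 (s(C) = -4 + (C/(-14) + (C - C)/(4 + C)) = -4 + (C*(-1/14) + 0/(4 + C)) = -4 + (-C/14 + 0) = -4 - C/14)
x(J, D) = -99 (x(J, D) = -1584/16 = -132*¾ = -99)
1/(-5939285 + x(s(6), 2021)) = 1/(-5939285 - 99) = 1/(-5939384) = -1/5939384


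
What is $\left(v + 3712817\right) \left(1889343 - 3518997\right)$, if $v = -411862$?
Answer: $-5379414519570$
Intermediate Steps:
$\left(v + 3712817\right) \left(1889343 - 3518997\right) = \left(-411862 + 3712817\right) \left(1889343 - 3518997\right) = 3300955 \left(-1629654\right) = -5379414519570$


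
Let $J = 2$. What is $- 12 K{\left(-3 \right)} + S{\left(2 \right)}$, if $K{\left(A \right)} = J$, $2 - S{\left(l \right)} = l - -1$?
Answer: $-25$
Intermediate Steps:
$S{\left(l \right)} = 1 - l$ ($S{\left(l \right)} = 2 - \left(l - -1\right) = 2 - \left(l + 1\right) = 2 - \left(1 + l\right) = 1 - l$)
$K{\left(A \right)} = 2$
$- 12 K{\left(-3 \right)} + S{\left(2 \right)} = \left(-12\right) 2 + \left(1 - 2\right) = -24 + \left(1 - 2\right) = -24 - 1 = -25$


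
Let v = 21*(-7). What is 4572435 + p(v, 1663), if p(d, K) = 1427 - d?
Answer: 4574009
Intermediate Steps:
v = -147
4572435 + p(v, 1663) = 4572435 + (1427 - 1*(-147)) = 4572435 + (1427 + 147) = 4572435 + 1574 = 4574009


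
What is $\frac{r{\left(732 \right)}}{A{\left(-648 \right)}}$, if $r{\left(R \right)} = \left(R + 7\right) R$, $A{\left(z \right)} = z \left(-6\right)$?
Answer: $\frac{45079}{324} \approx 139.13$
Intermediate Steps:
$A{\left(z \right)} = - 6 z$
$r{\left(R \right)} = R \left(7 + R\right)$ ($r{\left(R \right)} = \left(7 + R\right) R = R \left(7 + R\right)$)
$\frac{r{\left(732 \right)}}{A{\left(-648 \right)}} = \frac{732 \left(7 + 732\right)}{\left(-6\right) \left(-648\right)} = \frac{732 \cdot 739}{3888} = 540948 \cdot \frac{1}{3888} = \frac{45079}{324}$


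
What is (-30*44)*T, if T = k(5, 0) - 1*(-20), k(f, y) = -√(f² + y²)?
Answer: -19800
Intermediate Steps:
T = 15 (T = -√(5² + 0²) - 1*(-20) = -√(25 + 0) + 20 = -√25 + 20 = -1*5 + 20 = -5 + 20 = 15)
(-30*44)*T = -30*44*15 = -1320*15 = -19800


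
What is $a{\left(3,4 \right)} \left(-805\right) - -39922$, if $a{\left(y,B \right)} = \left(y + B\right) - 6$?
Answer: $39117$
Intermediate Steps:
$a{\left(y,B \right)} = -6 + B + y$ ($a{\left(y,B \right)} = \left(B + y\right) - 6 = -6 + B + y$)
$a{\left(3,4 \right)} \left(-805\right) - -39922 = \left(-6 + 4 + 3\right) \left(-805\right) - -39922 = 1 \left(-805\right) + 39922 = -805 + 39922 = 39117$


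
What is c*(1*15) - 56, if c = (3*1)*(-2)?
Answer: -146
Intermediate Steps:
c = -6 (c = 3*(-2) = -6)
c*(1*15) - 56 = -6*15 - 56 = -90 - 56 = -146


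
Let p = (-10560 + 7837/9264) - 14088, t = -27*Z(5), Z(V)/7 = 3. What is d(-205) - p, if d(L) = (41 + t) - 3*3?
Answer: 223374995/9264 ≈ 24112.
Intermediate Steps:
Z(V) = 21 (Z(V) = 7*3 = 21)
t = -567 (t = -27*21 = -567)
d(L) = -535 (d(L) = (41 - 567) - 3*3 = -526 - 9 = -535)
p = -228331235/9264 (p = (-10560 + 7837*(1/9264)) - 14088 = (-10560 + 7837/9264) - 14088 = -97820003/9264 - 14088 = -228331235/9264 ≈ -24647.)
d(-205) - p = -535 - 1*(-228331235/9264) = -535 + 228331235/9264 = 223374995/9264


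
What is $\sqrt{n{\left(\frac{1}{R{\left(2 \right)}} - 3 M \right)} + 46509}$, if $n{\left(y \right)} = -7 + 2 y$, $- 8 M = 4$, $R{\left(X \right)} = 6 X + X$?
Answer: $\frac{4 \sqrt{142422}}{7} \approx 215.65$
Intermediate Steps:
$R{\left(X \right)} = 7 X$
$M = - \frac{1}{2}$ ($M = \left(- \frac{1}{8}\right) 4 = - \frac{1}{2} \approx -0.5$)
$\sqrt{n{\left(\frac{1}{R{\left(2 \right)}} - 3 M \right)} + 46509} = \sqrt{\left(-7 + 2 \left(\frac{1}{7 \cdot 2} - - \frac{3}{2}\right)\right) + 46509} = \sqrt{\left(-7 + 2 \left(\frac{1}{14} + \frac{3}{2}\right)\right) + 46509} = \sqrt{\left(-7 + 2 \cdot \frac{11}{7}\right) + 46509} = \sqrt{\left(-7 + \frac{22}{7}\right) + 46509} = \sqrt{- \frac{27}{7} + 46509} = \sqrt{\frac{325536}{7}} = \frac{4 \sqrt{142422}}{7}$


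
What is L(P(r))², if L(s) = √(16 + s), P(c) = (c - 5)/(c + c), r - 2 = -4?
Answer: 71/4 ≈ 17.750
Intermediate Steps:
r = -2 (r = 2 - 4 = -2)
P(c) = (-5 + c)/(2*c) (P(c) = (-5 + c)/((2*c)) = (-5 + c)*(1/(2*c)) = (-5 + c)/(2*c))
L(P(r))² = (√(16 + (½)*(-5 - 2)/(-2)))² = (√(16 + (½)*(-½)*(-7)))² = (√(16 + 7/4))² = (√(71/4))² = (√71/2)² = 71/4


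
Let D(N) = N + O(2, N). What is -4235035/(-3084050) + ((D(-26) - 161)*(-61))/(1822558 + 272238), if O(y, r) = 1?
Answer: 222663150229/161511390095 ≈ 1.3786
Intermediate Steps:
D(N) = 1 + N (D(N) = N + 1 = 1 + N)
-4235035/(-3084050) + ((D(-26) - 161)*(-61))/(1822558 + 272238) = -4235035/(-3084050) + (((1 - 26) - 161)*(-61))/(1822558 + 272238) = -4235035*(-1/3084050) + ((-25 - 161)*(-61))/2094796 = 847007/616810 - 186*(-61)*(1/2094796) = 847007/616810 + 11346*(1/2094796) = 847007/616810 + 5673/1047398 = 222663150229/161511390095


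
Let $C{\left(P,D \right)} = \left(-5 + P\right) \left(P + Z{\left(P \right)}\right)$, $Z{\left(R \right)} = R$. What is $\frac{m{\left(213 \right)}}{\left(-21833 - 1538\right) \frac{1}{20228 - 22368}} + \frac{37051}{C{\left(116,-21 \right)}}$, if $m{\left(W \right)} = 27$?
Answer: $\frac{2353869481}{601849992} \approx 3.9111$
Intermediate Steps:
$C{\left(P,D \right)} = 2 P \left(-5 + P\right)$ ($C{\left(P,D \right)} = \left(-5 + P\right) \left(P + P\right) = \left(-5 + P\right) 2 P = 2 P \left(-5 + P\right)$)
$\frac{m{\left(213 \right)}}{\left(-21833 - 1538\right) \frac{1}{20228 - 22368}} + \frac{37051}{C{\left(116,-21 \right)}} = \frac{27}{\left(-21833 - 1538\right) \frac{1}{20228 - 22368}} + \frac{37051}{2 \cdot 116 \left(-5 + 116\right)} = \frac{27}{\left(-23371\right) \frac{1}{-2140}} + \frac{37051}{2 \cdot 116 \cdot 111} = \frac{27}{\left(-23371\right) \left(- \frac{1}{2140}\right)} + \frac{37051}{25752} = \frac{27}{\frac{23371}{2140}} + 37051 \cdot \frac{1}{25752} = 27 \cdot \frac{2140}{23371} + \frac{37051}{25752} = \frac{57780}{23371} + \frac{37051}{25752} = \frac{2353869481}{601849992}$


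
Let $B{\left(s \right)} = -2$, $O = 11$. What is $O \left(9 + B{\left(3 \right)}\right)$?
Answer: $77$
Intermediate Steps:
$O \left(9 + B{\left(3 \right)}\right) = 11 \left(9 - 2\right) = 11 \cdot 7 = 77$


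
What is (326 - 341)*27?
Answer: -405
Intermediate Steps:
(326 - 341)*27 = -15*27 = -405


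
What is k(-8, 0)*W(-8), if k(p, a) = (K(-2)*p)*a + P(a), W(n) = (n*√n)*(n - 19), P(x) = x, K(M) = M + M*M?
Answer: 0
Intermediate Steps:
K(M) = M + M²
W(n) = n^(3/2)*(-19 + n)
k(p, a) = a + 2*a*p (k(p, a) = ((-2*(1 - 2))*p)*a + a = ((-2*(-1))*p)*a + a = (2*p)*a + a = 2*a*p + a = a + 2*a*p)
k(-8, 0)*W(-8) = (0*(1 + 2*(-8)))*((-8)^(3/2)*(-19 - 8)) = (0*(1 - 16))*(-16*I*√2*(-27)) = (0*(-15))*(432*I*√2) = 0*(432*I*√2) = 0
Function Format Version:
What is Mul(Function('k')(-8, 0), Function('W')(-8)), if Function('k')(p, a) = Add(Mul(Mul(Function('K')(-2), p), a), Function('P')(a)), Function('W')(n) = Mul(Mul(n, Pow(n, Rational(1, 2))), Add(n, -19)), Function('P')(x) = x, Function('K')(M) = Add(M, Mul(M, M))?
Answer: 0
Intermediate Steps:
Function('K')(M) = Add(M, Pow(M, 2))
Function('W')(n) = Mul(Pow(n, Rational(3, 2)), Add(-19, n))
Function('k')(p, a) = Add(a, Mul(2, a, p)) (Function('k')(p, a) = Add(Mul(Mul(Mul(-2, Add(1, -2)), p), a), a) = Add(Mul(Mul(Mul(-2, -1), p), a), a) = Add(Mul(Mul(2, p), a), a) = Add(Mul(2, a, p), a) = Add(a, Mul(2, a, p)))
Mul(Function('k')(-8, 0), Function('W')(-8)) = Mul(Mul(0, Add(1, Mul(2, -8))), Mul(Pow(-8, Rational(3, 2)), Add(-19, -8))) = Mul(Mul(0, Add(1, -16)), Mul(Mul(-16, I, Pow(2, Rational(1, 2))), -27)) = Mul(Mul(0, -15), Mul(432, I, Pow(2, Rational(1, 2)))) = Mul(0, Mul(432, I, Pow(2, Rational(1, 2)))) = 0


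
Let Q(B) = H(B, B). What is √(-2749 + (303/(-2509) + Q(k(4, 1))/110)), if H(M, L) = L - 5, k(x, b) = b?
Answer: I*√52351154594310/137995 ≈ 52.432*I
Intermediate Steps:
H(M, L) = -5 + L
Q(B) = -5 + B
√(-2749 + (303/(-2509) + Q(k(4, 1))/110)) = √(-2749 + (303/(-2509) + (-5 + 1)/110)) = √(-2749 + (303*(-1/2509) - 4*1/110)) = √(-2749 + (-303/2509 - 2/55)) = √(-2749 - 21683/137995) = √(-379369938/137995) = I*√52351154594310/137995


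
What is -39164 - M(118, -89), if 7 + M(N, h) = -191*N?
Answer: -16619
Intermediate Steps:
M(N, h) = -7 - 191*N
-39164 - M(118, -89) = -39164 - (-7 - 191*118) = -39164 - (-7 - 22538) = -39164 - 1*(-22545) = -39164 + 22545 = -16619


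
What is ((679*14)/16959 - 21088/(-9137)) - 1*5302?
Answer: -821123650952/154954383 ≈ -5299.1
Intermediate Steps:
((679*14)/16959 - 21088/(-9137)) - 1*5302 = (9506*(1/16959) - 21088*(-1/9137)) - 5302 = (9506/16959 + 21088/9137) - 5302 = 444487714/154954383 - 5302 = -821123650952/154954383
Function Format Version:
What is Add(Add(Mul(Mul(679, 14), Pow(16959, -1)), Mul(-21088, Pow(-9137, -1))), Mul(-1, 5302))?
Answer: Rational(-821123650952, 154954383) ≈ -5299.1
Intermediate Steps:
Add(Add(Mul(Mul(679, 14), Pow(16959, -1)), Mul(-21088, Pow(-9137, -1))), Mul(-1, 5302)) = Add(Add(Mul(9506, Rational(1, 16959)), Mul(-21088, Rational(-1, 9137))), -5302) = Add(Add(Rational(9506, 16959), Rational(21088, 9137)), -5302) = Add(Rational(444487714, 154954383), -5302) = Rational(-821123650952, 154954383)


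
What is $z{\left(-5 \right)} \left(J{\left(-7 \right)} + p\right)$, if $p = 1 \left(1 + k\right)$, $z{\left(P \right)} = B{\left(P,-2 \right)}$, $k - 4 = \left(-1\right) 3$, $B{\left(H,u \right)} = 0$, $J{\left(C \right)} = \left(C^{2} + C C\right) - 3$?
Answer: $0$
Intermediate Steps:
$J{\left(C \right)} = -3 + 2 C^{2}$ ($J{\left(C \right)} = \left(C^{2} + C^{2}\right) - 3 = 2 C^{2} - 3 = -3 + 2 C^{2}$)
$k = 1$ ($k = 4 - 3 = 1$)
$z{\left(P \right)} = 0$
$p = 2$ ($p = 1 \left(1 + 1\right) = 1 \cdot 2 = 2$)
$z{\left(-5 \right)} \left(J{\left(-7 \right)} + p\right) = 0 \left(\left(-3 + 2 \left(-7\right)^{2}\right) + 2\right) = 0 \left(\left(-3 + 2 \cdot 49\right) + 2\right) = 0 \left(\left(-3 + 98\right) + 2\right) = 0 \left(95 + 2\right) = 0 \cdot 97 = 0$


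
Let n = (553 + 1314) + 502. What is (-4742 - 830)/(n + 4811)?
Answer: -1393/1795 ≈ -0.77604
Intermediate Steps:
n = 2369 (n = 1867 + 502 = 2369)
(-4742 - 830)/(n + 4811) = (-4742 - 830)/(2369 + 4811) = -5572/7180 = -5572*1/7180 = -1393/1795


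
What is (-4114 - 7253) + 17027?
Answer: 5660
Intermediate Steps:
(-4114 - 7253) + 17027 = -11367 + 17027 = 5660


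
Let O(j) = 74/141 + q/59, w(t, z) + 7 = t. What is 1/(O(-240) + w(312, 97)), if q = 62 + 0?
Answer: 8319/2550403 ≈ 0.0032618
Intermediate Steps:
w(t, z) = -7 + t
q = 62
O(j) = 13108/8319 (O(j) = 74/141 + 62/59 = 13108/8319)
1/(O(-240) + w(312, 97)) = 1/(13108/8319 + (-7 + 312)) = 1/(13108/8319 + 305) = 1/(2550403/8319) = 8319/2550403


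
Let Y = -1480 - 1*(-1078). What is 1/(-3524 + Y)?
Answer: -1/3926 ≈ -0.00025471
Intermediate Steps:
Y = -402 (Y = -1480 + 1078 = -402)
1/(-3524 + Y) = 1/(-3524 - 402) = 1/(-3926) = -1/3926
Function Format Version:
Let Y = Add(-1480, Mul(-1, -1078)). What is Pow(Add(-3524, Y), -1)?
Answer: Rational(-1, 3926) ≈ -0.00025471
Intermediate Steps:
Y = -402 (Y = Add(-1480, 1078) = -402)
Pow(Add(-3524, Y), -1) = Pow(Add(-3524, -402), -1) = Pow(-3926, -1) = Rational(-1, 3926)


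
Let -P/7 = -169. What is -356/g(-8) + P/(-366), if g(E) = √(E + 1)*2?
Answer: -1183/366 + 178*I*√7/7 ≈ -3.2322 + 67.278*I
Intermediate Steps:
P = 1183 (P = -7*(-169) = 1183)
g(E) = 2*√(1 + E) (g(E) = √(1 + E)*2 = 2*√(1 + E))
-356/g(-8) + P/(-366) = -356*1/(2*√(1 - 8)) + 1183/(-366) = -356*(-I*√7/14) + 1183*(-1/366) = -356*(-I*√7/14) - 1183/366 = -(-178)*I*√7/7 - 1183/366 = 178*I*√7/7 - 1183/366 = -1183/366 + 178*I*√7/7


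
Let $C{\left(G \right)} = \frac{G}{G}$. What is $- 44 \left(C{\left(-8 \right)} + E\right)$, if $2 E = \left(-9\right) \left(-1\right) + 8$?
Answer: $-418$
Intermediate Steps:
$C{\left(G \right)} = 1$
$E = \frac{17}{2}$ ($E = \frac{\left(-9\right) \left(-1\right) + 8}{2} = \frac{9 + 8}{2} = \frac{1}{2} \cdot 17 = \frac{17}{2} \approx 8.5$)
$- 44 \left(C{\left(-8 \right)} + E\right) = - 44 \left(1 + \frac{17}{2}\right) = \left(-44\right) \frac{19}{2} = -418$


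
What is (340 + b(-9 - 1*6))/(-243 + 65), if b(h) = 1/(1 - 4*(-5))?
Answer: -7141/3738 ≈ -1.9104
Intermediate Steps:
b(h) = 1/21 (b(h) = 1/(1 + 20) = 1/21)
(340 + b(-9 - 1*6))/(-243 + 65) = (340 + 1/21)/(-243 + 65) = (7141/21)/(-178) = (7141/21)*(-1/178) = -7141/3738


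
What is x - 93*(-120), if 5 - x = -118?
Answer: 11283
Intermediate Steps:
x = 123 (x = 5 - 1*(-118) = 5 + 118 = 123)
x - 93*(-120) = 123 - 93*(-120) = 123 + 11160 = 11283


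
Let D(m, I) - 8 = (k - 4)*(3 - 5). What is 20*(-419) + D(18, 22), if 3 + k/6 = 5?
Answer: -8388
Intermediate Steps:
k = 12 (k = -18 + 6*5 = -18 + 30 = 12)
D(m, I) = -8 (D(m, I) = 8 + (12 - 4)*(3 - 5) = 8 + 8*(-2) = 8 - 16 = -8)
20*(-419) + D(18, 22) = 20*(-419) - 8 = -8380 - 8 = -8388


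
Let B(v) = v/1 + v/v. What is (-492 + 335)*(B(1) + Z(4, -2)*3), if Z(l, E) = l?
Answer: -2198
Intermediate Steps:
B(v) = 1 + v (B(v) = v*1 + 1 = v + 1 = 1 + v)
(-492 + 335)*(B(1) + Z(4, -2)*3) = (-492 + 335)*((1 + 1) + 4*3) = -157*(2 + 12) = -157*14 = -2198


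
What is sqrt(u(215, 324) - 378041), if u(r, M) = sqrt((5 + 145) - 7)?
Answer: sqrt(-378041 + sqrt(143)) ≈ 614.84*I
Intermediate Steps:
u(r, M) = sqrt(143) (u(r, M) = sqrt(150 - 7) = sqrt(143))
sqrt(u(215, 324) - 378041) = sqrt(sqrt(143) - 378041) = sqrt(-378041 + sqrt(143))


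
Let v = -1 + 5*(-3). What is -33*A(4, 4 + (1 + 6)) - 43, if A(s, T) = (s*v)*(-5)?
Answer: -10603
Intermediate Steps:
v = -16 (v = -1 - 15 = -16)
A(s, T) = 80*s (A(s, T) = (s*(-16))*(-5) = -16*s*(-5) = 80*s)
-33*A(4, 4 + (1 + 6)) - 43 = -2640*4 - 43 = -33*320 - 43 = -10560 - 43 = -10603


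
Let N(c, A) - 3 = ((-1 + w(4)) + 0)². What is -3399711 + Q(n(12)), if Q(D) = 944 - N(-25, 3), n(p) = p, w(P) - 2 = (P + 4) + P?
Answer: -3398939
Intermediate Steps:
w(P) = 6 + 2*P (w(P) = 2 + ((P + 4) + P) = 2 + ((4 + P) + P) = 2 + (4 + 2*P) = 6 + 2*P)
N(c, A) = 172 (N(c, A) = 3 + ((-1 + (6 + 2*4)) + 0)² = 3 + ((-1 + (6 + 8)) + 0)² = 3 + ((-1 + 14) + 0)² = 3 + (13 + 0)² = 3 + 13² = 3 + 169 = 172)
Q(D) = 772 (Q(D) = 944 - 1*172 = 944 - 172 = 772)
-3399711 + Q(n(12)) = -3399711 + 772 = -3398939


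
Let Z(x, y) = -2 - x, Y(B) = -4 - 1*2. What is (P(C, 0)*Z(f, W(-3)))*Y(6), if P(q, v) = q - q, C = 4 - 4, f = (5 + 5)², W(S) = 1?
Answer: 0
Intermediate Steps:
Y(B) = -6 (Y(B) = -4 - 2 = -6)
f = 100 (f = 10² = 100)
C = 0
P(q, v) = 0
(P(C, 0)*Z(f, W(-3)))*Y(6) = (0*(-2 - 1*100))*(-6) = (0*(-2 - 100))*(-6) = (0*(-102))*(-6) = 0*(-6) = 0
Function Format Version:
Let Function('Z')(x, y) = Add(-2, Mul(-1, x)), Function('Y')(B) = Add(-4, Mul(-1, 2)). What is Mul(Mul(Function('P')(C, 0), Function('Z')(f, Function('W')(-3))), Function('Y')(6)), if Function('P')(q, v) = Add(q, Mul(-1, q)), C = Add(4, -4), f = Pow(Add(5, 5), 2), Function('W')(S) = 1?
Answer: 0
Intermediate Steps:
Function('Y')(B) = -6 (Function('Y')(B) = Add(-4, -2) = -6)
f = 100 (f = Pow(10, 2) = 100)
C = 0
Function('P')(q, v) = 0
Mul(Mul(Function('P')(C, 0), Function('Z')(f, Function('W')(-3))), Function('Y')(6)) = Mul(Mul(0, Add(-2, Mul(-1, 100))), -6) = Mul(Mul(0, Add(-2, -100)), -6) = Mul(Mul(0, -102), -6) = Mul(0, -6) = 0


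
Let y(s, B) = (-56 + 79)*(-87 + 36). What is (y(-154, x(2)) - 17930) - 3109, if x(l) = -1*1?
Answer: -22212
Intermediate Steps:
x(l) = -1
y(s, B) = -1173 (y(s, B) = 23*(-51) = -1173)
(y(-154, x(2)) - 17930) - 3109 = (-1173 - 17930) - 3109 = -19103 - 3109 = -22212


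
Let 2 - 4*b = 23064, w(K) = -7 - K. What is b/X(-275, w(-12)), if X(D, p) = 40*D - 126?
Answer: 11531/22252 ≈ 0.51820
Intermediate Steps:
X(D, p) = -126 + 40*D
b = -11531/2 (b = ½ - ¼*23064 = ½ - 5766 = -11531/2 ≈ -5765.5)
b/X(-275, w(-12)) = -11531/(2*(-126 + 40*(-275))) = -11531/(2*(-126 - 11000)) = -11531/2/(-11126) = -11531/2*(-1/11126) = 11531/22252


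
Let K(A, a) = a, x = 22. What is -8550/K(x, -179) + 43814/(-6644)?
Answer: 24481747/594638 ≈ 41.171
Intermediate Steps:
-8550/K(x, -179) + 43814/(-6644) = -8550/(-179) + 43814/(-6644) = -8550*(-1/179) + 43814*(-1/6644) = 8550/179 - 21907/3322 = 24481747/594638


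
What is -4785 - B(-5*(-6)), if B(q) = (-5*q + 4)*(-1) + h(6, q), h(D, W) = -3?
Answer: -4928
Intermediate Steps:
B(q) = -7 + 5*q (B(q) = (-5*q + 4)*(-1) - 3 = (4 - 5*q)*(-1) - 3 = (-4 + 5*q) - 3 = -7 + 5*q)
-4785 - B(-5*(-6)) = -4785 - (-7 + 5*(-5*(-6))) = -4785 - (-7 + 5*30) = -4785 - (-7 + 150) = -4785 - 1*143 = -4785 - 143 = -4928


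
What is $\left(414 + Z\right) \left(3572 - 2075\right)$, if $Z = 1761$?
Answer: $3255975$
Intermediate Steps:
$\left(414 + Z\right) \left(3572 - 2075\right) = \left(414 + 1761\right) \left(3572 - 2075\right) = 2175 \cdot 1497 = 3255975$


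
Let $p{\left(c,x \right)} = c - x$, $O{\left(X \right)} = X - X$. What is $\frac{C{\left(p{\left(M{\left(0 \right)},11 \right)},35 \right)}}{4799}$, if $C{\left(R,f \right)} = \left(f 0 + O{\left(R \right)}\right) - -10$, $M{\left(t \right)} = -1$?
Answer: $\frac{10}{4799} \approx 0.0020838$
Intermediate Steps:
$O{\left(X \right)} = 0$
$C{\left(R,f \right)} = 10$ ($C{\left(R,f \right)} = \left(f 0 + 0\right) - -10 = \left(0 + 0\right) + 10 = 0 + 10 = 10$)
$\frac{C{\left(p{\left(M{\left(0 \right)},11 \right)},35 \right)}}{4799} = \frac{10}{4799}$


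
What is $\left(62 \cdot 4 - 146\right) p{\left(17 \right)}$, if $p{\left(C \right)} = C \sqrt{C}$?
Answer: $1734 \sqrt{17} \approx 7149.5$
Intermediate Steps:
$p{\left(C \right)} = C^{\frac{3}{2}}$
$\left(62 \cdot 4 - 146\right) p{\left(17 \right)} = \left(62 \cdot 4 - 146\right) 17^{\frac{3}{2}} = \left(248 - 146\right) 17 \sqrt{17} = 102 \cdot 17 \sqrt{17} = 1734 \sqrt{17}$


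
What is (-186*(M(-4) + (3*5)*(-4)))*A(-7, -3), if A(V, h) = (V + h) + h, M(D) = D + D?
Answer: -164424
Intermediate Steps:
M(D) = 2*D
A(V, h) = V + 2*h
(-186*(M(-4) + (3*5)*(-4)))*A(-7, -3) = (-186*(2*(-4) + (3*5)*(-4)))*(-7 + 2*(-3)) = (-186*(-8 + 15*(-4)))*(-7 - 6) = -186*(-8 - 60)*(-13) = -186*(-68)*(-13) = 12648*(-13) = -164424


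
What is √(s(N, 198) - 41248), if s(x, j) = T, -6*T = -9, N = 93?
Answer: I*√164986/2 ≈ 203.09*I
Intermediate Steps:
T = 3/2 (T = -⅙*(-9) = 3/2 ≈ 1.5000)
s(x, j) = 3/2
√(s(N, 198) - 41248) = √(3/2 - 41248) = √(-82493/2) = I*√164986/2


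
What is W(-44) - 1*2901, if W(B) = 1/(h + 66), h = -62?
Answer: -11603/4 ≈ -2900.8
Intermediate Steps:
W(B) = ¼ (W(B) = 1/(-62 + 66) = 1/4 = ¼)
W(-44) - 1*2901 = ¼ - 1*2901 = ¼ - 2901 = -11603/4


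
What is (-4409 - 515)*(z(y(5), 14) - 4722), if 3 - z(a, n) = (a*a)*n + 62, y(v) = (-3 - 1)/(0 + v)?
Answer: 589644076/25 ≈ 2.3586e+7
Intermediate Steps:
y(v) = -4/v
z(a, n) = -59 - n*a² (z(a, n) = 3 - ((a*a)*n + 62) = 3 - (a²*n + 62) = 3 - (n*a² + 62) = 3 - (62 + n*a²) = 3 + (-62 - n*a²) = -59 - n*a²)
(-4409 - 515)*(z(y(5), 14) - 4722) = (-4409 - 515)*((-59 - 1*14*(-4/5)²) - 4722) = -4924*((-59 - 1*14*(-4*⅕)²) - 4722) = -4924*((-59 - 1*14*(-⅘)²) - 4722) = -4924*((-59 - 1*14*16/25) - 4722) = -4924*((-59 - 224/25) - 4722) = -4924*(-1699/25 - 4722) = -4924*(-119749/25) = 589644076/25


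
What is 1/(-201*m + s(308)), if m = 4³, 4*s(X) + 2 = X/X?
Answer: -4/51457 ≈ -7.7735e-5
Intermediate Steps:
s(X) = -¼ (s(X) = -½ + (X/X)/4 = -½ + (¼)*1 = -½ + ¼ = -¼)
m = 64
1/(-201*m + s(308)) = 1/(-201*64 - ¼) = 1/(-12864 - ¼) = 1/(-51457/4) = -4/51457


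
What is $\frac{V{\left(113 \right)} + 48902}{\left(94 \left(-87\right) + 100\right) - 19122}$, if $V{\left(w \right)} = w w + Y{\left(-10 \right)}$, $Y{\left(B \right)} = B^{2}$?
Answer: $- \frac{61771}{27200} \approx -2.271$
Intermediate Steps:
$V{\left(w \right)} = 100 + w^{2}$ ($V{\left(w \right)} = w w + \left(-10\right)^{2} = w^{2} + 100 = 100 + w^{2}$)
$\frac{V{\left(113 \right)} + 48902}{\left(94 \left(-87\right) + 100\right) - 19122} = \frac{\left(100 + 113^{2}\right) + 48902}{\left(94 \left(-87\right) + 100\right) - 19122} = \frac{\left(100 + 12769\right) + 48902}{\left(-8178 + 100\right) - 19122} = \frac{12869 + 48902}{-8078 - 19122} = \frac{61771}{-27200} = 61771 \left(- \frac{1}{27200}\right) = - \frac{61771}{27200}$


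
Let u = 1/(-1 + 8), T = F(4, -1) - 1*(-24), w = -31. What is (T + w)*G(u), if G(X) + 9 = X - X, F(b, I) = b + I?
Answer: 36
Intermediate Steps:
F(b, I) = I + b
T = 27 (T = (-1 + 4) - 1*(-24) = 3 + 24 = 27)
u = ⅐ (u = 1/7 = ⅐ ≈ 0.14286)
G(X) = -9 (G(X) = -9 + (X - X) = -9 + 0 = -9)
(T + w)*G(u) = (27 - 31)*(-9) = -4*(-9) = 36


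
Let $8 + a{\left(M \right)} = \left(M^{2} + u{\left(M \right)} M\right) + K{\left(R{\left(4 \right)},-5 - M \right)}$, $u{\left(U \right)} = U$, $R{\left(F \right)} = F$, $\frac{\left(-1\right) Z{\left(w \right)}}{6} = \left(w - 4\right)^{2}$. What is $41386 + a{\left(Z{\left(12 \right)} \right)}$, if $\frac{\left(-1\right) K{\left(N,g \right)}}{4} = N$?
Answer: $336274$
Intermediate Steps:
$Z{\left(w \right)} = - 6 \left(-4 + w\right)^{2}$ ($Z{\left(w \right)} = - 6 \left(w - 4\right)^{2} = - 6 \left(-4 + w\right)^{2}$)
$K{\left(N,g \right)} = - 4 N$
$a{\left(M \right)} = -24 + 2 M^{2}$ ($a{\left(M \right)} = -8 - \left(16 - M^{2} - M M\right) = -8 + \left(\left(M^{2} + M^{2}\right) - 16\right) = -8 + \left(2 M^{2} - 16\right) = -8 + \left(-16 + 2 M^{2}\right) = -24 + 2 M^{2}$)
$41386 + a{\left(Z{\left(12 \right)} \right)} = 41386 - \left(24 - 2 \left(- 6 \left(-4 + 12\right)^{2}\right)^{2}\right) = 41386 - \left(24 - 2 \left(- 6 \cdot 8^{2}\right)^{2}\right) = 41386 - \left(24 - 2 \left(\left(-6\right) 64\right)^{2}\right) = 41386 - \left(24 - 2 \left(-384\right)^{2}\right) = 41386 + \left(-24 + 2 \cdot 147456\right) = 41386 + \left(-24 + 294912\right) = 41386 + 294888 = 336274$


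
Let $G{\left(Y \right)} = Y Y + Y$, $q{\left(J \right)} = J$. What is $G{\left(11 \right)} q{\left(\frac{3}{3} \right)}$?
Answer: $132$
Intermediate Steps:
$G{\left(Y \right)} = Y + Y^{2}$ ($G{\left(Y \right)} = Y^{2} + Y = Y + Y^{2}$)
$G{\left(11 \right)} q{\left(\frac{3}{3} \right)} = 11 \left(1 + 11\right) \frac{3}{3} = 11 \cdot 12 \cdot 3 \cdot \frac{1}{3} = 132 \cdot 1 = 132$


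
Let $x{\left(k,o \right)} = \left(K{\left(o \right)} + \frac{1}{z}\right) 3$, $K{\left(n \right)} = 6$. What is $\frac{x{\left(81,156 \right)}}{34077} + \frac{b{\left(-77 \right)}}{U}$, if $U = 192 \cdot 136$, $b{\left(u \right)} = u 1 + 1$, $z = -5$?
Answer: $- \frac{889793}{370757760} \approx -0.0023999$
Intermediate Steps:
$b{\left(u \right)} = 1 + u$ ($b{\left(u \right)} = u + 1 = 1 + u$)
$x{\left(k,o \right)} = \frac{87}{5}$ ($x{\left(k,o \right)} = \left(6 + \frac{1}{-5}\right) 3 = \left(6 - \frac{1}{5}\right) 3 = \frac{29}{5} \cdot 3 = \frac{87}{5}$)
$U = 26112$
$\frac{x{\left(81,156 \right)}}{34077} + \frac{b{\left(-77 \right)}}{U} = \frac{87}{5 \cdot 34077} + \frac{1 - 77}{26112} = \frac{87}{5} \cdot \frac{1}{34077} - \frac{19}{6528} = \frac{29}{56795} - \frac{19}{6528} = - \frac{889793}{370757760}$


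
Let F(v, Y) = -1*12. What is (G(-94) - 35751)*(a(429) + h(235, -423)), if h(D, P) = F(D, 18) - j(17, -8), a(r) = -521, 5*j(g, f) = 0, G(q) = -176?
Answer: 19149091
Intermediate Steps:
F(v, Y) = -12
j(g, f) = 0 (j(g, f) = (⅕)*0 = 0)
h(D, P) = -12 (h(D, P) = -12 - 1*0 = -12 + 0 = -12)
(G(-94) - 35751)*(a(429) + h(235, -423)) = (-176 - 35751)*(-521 - 12) = -35927*(-533) = 19149091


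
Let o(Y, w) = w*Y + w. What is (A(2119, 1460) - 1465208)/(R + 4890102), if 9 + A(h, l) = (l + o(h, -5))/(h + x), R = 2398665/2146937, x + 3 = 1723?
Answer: -4025490560425737/13434891863680507 ≈ -0.29963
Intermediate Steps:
o(Y, w) = w + Y*w (o(Y, w) = Y*w + w = w + Y*w)
x = 1720 (x = -3 + 1723 = 1720)
R = 2398665/2146937 (R = 2398665*(1/2146937) = 2398665/2146937 ≈ 1.1173)
A(h, l) = -9 + (-5 + l - 5*h)/(1720 + h) (A(h, l) = -9 + (l - 5*(1 + h))/(h + 1720) = -9 + (l + (-5 - 5*h))/(1720 + h) = -9 + (-5 + l - 5*h)/(1720 + h))
(A(2119, 1460) - 1465208)/(R + 4890102) = ((-15485 + 1460 - 14*2119)/(1720 + 2119) - 1465208)/(2398665/2146937 + 4890102) = ((-15485 + 1460 - 29666)/3839 - 1465208)/(10498743316239/2146937) = ((1/3839)*(-43691) - 1465208)*(2146937/10498743316239) = (-43691/3839 - 1465208)*(2146937/10498743316239) = -5624977203/3839*2146937/10498743316239 = -4025490560425737/13434891863680507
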